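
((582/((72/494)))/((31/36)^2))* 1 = 5385.17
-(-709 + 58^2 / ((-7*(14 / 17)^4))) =117905813 / 67228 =1753.82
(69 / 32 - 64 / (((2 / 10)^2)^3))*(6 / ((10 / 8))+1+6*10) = -10527977299 / 160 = -65799858.12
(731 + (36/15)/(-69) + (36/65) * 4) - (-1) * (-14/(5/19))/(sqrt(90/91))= 219221/299 - 133 * sqrt(910)/75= 679.69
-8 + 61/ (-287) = -8.21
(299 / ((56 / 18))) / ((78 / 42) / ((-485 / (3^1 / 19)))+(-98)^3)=-24797565 / 242846359996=-0.00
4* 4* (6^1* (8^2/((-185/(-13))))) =431.74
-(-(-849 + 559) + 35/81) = -23525/81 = -290.43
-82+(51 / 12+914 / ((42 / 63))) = 5173 / 4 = 1293.25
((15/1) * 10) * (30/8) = 1125/2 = 562.50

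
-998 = -998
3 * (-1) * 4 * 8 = -96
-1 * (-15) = 15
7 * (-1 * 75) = -525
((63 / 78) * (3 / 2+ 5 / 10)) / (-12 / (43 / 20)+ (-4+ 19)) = 0.17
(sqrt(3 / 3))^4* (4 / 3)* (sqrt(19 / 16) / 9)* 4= 0.65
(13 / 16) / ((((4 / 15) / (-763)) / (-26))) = 1934205 / 32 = 60443.91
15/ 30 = 1/ 2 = 0.50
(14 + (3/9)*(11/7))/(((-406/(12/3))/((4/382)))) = -1220/814233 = -0.00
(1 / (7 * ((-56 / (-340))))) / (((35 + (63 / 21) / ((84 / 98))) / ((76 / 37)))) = 6460 / 139601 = 0.05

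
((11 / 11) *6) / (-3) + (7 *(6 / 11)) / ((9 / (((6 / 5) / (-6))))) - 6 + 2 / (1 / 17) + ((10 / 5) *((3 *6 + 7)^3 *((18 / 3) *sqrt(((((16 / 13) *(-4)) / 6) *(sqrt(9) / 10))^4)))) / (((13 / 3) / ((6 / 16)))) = 365794372 / 362505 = 1009.07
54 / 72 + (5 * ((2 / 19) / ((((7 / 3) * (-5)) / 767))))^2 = 84766683 / 70756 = 1198.01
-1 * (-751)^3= 423564751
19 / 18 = 1.06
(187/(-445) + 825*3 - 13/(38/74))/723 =20708527/6112965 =3.39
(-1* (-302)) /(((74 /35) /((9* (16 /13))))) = 761040 /481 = 1582.20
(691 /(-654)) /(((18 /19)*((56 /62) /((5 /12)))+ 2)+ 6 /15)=-0.24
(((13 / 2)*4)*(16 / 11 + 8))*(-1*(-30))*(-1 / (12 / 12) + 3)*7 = 1135680 / 11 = 103243.64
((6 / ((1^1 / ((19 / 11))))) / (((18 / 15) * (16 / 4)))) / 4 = 95 / 176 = 0.54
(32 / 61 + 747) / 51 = 45599 / 3111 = 14.66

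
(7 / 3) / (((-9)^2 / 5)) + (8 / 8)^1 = 278 / 243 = 1.14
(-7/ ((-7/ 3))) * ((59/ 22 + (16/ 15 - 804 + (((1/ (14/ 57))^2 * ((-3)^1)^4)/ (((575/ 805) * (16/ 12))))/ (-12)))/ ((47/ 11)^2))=-746230859/ 4948160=-150.81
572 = 572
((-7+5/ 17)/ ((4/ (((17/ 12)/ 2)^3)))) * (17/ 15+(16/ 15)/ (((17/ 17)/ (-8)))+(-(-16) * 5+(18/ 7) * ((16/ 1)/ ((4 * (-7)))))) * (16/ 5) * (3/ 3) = -31897219/ 235200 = -135.62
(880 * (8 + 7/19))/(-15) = -9328/19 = -490.95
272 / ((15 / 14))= 3808 / 15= 253.87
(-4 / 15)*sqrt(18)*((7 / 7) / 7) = -0.16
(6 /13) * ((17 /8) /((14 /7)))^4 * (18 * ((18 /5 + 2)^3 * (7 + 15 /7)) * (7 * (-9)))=-1070983.36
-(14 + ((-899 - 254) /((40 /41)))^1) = 46713 /40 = 1167.82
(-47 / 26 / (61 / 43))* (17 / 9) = -34357 / 14274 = -2.41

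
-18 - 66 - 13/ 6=-517/ 6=-86.17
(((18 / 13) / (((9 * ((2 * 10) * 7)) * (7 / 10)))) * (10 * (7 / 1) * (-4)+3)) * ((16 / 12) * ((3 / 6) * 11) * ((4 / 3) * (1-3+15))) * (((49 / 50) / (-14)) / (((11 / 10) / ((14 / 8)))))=277 / 45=6.16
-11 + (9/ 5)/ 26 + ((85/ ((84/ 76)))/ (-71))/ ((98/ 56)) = -11.55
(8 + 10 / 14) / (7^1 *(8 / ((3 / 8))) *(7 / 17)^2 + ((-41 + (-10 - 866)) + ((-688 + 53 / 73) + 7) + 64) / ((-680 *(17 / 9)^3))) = 0.34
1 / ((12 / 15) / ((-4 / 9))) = -5 / 9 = -0.56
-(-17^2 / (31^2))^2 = -83521 / 923521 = -0.09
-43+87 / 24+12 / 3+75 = 317 / 8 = 39.62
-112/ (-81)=112/ 81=1.38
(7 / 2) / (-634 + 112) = -7 / 1044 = -0.01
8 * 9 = 72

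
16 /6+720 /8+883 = 2927 /3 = 975.67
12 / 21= 4 / 7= 0.57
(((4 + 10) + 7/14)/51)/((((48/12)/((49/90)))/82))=58261/18360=3.17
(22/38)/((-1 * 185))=-11/3515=-0.00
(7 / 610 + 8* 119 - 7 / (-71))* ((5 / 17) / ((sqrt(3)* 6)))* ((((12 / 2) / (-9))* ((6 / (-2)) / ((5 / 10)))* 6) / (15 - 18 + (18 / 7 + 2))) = 52482038* sqrt(3) / 220881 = 411.54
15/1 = 15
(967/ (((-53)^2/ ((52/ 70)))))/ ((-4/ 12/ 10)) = -7.67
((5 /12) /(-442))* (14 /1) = -35 /2652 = -0.01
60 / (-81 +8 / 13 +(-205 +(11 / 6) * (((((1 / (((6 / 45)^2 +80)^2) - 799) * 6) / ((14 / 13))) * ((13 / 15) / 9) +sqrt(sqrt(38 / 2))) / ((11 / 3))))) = -371892796757636453700877310421889997826623991604001597500800 / 3097368004339197287914707557691013295367093565178829884102641 - 372101550100570237996945633265431300831604884866945792000 * 19^(1 / 4) / 3097368004339197287914707557691013295367093565178829884102641 - 372310420622321590061135239660048438968838217134080000 * sqrt(19) / 3097368004339197287914707557691013295367093565178829884102641 - 372519408388666104638942781099348864246354739200000 * 19^(3 / 4) / 3097368004339197287914707557691013295367093565178829884102641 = -0.12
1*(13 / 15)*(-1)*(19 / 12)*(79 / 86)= -1.26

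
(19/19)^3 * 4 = 4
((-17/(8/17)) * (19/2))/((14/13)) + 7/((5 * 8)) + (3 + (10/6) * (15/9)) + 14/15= -3142823/10080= -311.79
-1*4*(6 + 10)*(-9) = 576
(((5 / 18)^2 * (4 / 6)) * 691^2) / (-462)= -53.16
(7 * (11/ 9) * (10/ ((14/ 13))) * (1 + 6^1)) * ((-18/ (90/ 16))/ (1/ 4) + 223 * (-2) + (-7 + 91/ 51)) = -118442324/ 459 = -258044.28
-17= -17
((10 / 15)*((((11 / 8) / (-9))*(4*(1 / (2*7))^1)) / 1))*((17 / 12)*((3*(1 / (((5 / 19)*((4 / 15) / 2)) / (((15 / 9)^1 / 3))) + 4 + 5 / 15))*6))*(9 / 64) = -22627 / 10752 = -2.10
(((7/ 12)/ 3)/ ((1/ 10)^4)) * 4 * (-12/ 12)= -70000/ 9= -7777.78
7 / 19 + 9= 178 / 19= 9.37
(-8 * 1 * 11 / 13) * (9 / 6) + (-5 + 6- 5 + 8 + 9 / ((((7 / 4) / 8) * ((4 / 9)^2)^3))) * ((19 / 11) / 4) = 1177074623 / 512512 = 2296.68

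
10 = 10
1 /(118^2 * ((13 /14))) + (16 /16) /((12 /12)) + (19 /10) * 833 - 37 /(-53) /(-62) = 1177483389023 /743506790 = 1583.69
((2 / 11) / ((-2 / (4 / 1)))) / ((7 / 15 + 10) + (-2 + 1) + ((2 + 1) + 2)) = -60 / 2387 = -0.03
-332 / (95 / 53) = -17596 / 95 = -185.22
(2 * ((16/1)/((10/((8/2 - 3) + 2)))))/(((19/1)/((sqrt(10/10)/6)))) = 8/95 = 0.08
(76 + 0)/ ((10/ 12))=456/ 5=91.20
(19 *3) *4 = 228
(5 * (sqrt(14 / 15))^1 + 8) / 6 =sqrt(210) / 18 + 4 / 3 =2.14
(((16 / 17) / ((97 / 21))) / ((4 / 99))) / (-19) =-8316 / 31331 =-0.27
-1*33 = -33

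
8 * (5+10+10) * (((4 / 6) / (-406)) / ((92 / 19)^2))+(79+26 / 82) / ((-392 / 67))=-1254754504 / 92460207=-13.57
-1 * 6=-6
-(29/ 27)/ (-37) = 29/ 999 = 0.03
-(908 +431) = -1339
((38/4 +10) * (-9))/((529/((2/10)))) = -351/5290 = -0.07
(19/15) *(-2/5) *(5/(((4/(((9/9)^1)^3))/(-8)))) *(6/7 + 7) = 836/21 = 39.81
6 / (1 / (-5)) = -30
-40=-40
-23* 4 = -92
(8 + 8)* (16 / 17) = 256 / 17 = 15.06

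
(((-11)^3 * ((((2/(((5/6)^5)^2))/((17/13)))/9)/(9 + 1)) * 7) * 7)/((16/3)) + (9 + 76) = -997486399439/830078125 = -1201.68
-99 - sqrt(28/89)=-99 - 2 * sqrt(623)/89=-99.56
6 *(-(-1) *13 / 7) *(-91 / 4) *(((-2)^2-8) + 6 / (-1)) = 2535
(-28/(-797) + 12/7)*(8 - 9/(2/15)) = -82960/797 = -104.09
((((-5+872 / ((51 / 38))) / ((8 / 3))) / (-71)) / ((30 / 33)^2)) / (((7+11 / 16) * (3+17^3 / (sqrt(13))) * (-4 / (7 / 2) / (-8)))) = 362052691 / 59724504356200 - 8048709823 * sqrt(13) / 10539618415800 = -0.00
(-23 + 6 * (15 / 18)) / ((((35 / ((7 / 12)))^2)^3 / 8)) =-1 / 324000000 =-0.00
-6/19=-0.32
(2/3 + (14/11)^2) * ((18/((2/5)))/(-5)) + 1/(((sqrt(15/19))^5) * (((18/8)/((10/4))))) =-2490/121 + 722 * sqrt(285)/6075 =-18.57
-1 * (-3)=3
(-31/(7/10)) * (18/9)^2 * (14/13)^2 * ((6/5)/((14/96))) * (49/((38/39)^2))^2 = -586878312384/130321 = -4503328.80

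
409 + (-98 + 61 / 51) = 15922 / 51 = 312.20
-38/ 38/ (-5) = 1/ 5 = 0.20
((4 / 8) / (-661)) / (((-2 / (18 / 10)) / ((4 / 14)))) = 9 / 46270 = 0.00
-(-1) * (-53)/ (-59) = 53/ 59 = 0.90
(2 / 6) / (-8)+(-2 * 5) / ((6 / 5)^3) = -1259 / 216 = -5.83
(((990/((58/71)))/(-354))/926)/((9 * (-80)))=781/152101056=0.00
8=8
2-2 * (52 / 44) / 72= 779 / 396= 1.97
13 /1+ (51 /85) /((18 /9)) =13.30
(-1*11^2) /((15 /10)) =-242 /3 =-80.67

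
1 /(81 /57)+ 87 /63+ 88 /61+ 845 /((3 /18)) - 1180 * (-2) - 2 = 85678078 /11529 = 7431.53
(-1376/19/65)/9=-1376/11115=-0.12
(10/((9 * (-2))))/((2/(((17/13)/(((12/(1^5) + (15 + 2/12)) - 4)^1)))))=-85/5421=-0.02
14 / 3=4.67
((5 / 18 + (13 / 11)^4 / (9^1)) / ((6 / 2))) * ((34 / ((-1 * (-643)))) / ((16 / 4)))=2215559 / 1016729604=0.00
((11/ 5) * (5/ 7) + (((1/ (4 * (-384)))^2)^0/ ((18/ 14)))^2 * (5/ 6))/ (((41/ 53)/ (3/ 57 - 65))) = -230901761/ 1325079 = -174.26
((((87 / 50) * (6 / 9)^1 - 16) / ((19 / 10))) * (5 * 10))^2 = 55056400 / 361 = 152510.80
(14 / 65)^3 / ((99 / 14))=0.00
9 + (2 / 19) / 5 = 857 / 95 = 9.02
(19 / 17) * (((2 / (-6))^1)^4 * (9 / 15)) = 19 / 2295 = 0.01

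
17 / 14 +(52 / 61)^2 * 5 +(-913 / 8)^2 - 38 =21656706623 / 1667008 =12991.36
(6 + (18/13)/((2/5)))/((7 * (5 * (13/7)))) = 123/845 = 0.15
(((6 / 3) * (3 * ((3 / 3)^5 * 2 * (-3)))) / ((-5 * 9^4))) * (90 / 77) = 8 / 6237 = 0.00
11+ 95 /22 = 15.32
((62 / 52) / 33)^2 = 961 / 736164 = 0.00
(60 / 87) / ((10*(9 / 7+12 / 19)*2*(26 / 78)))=133 / 2465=0.05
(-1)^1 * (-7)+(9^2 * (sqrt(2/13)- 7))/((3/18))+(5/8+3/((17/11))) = -461371/136+486 * sqrt(26)/13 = -3201.81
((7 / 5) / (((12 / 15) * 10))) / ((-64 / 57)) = -399 / 2560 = -0.16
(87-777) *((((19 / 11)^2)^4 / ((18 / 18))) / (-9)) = 3906219499430 / 643076643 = 6074.27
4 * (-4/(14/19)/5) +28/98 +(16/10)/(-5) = -4.38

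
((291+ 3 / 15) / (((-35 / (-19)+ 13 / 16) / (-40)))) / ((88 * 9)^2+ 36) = -0.01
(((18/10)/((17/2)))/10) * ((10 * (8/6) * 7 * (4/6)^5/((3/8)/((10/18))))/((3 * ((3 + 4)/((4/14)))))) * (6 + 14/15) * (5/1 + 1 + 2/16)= 372736/1673055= 0.22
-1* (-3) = 3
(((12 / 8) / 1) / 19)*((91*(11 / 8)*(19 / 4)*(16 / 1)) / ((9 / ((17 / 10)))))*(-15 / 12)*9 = -51051 / 32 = -1595.34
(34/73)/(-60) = -17/2190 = -0.01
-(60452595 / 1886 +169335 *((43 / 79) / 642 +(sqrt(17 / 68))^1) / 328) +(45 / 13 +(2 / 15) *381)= -133708366830211 / 4145013080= -32257.65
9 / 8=1.12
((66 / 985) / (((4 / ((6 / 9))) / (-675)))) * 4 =-5940 / 197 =-30.15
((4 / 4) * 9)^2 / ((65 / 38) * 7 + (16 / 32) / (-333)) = 512487 / 75748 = 6.77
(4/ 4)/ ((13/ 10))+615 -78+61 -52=7108/ 13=546.77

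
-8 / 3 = -2.67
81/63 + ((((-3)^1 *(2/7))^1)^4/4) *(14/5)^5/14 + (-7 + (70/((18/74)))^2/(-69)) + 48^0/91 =-1914044019659/1589371875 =-1204.28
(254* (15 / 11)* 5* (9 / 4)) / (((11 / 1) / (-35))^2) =105013125 / 2662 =39448.96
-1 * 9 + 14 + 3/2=13/2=6.50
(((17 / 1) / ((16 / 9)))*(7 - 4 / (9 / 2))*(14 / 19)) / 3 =6545 / 456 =14.35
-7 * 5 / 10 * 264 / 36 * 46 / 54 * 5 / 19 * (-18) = 17710 / 171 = 103.57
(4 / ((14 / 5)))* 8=80 / 7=11.43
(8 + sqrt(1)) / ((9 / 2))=2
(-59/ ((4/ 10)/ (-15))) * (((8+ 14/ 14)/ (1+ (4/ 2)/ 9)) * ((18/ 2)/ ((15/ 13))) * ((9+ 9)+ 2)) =2541559.09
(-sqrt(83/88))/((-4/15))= 15* sqrt(1826)/176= 3.64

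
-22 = -22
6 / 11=0.55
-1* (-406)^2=-164836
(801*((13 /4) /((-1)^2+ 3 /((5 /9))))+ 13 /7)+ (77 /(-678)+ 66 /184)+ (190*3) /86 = 124813761809 /300402816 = 415.49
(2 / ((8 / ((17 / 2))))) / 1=17 / 8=2.12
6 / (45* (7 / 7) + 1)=3 / 23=0.13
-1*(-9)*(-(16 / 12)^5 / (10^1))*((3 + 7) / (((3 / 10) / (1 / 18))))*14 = -71680 / 729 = -98.33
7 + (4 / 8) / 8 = 113 / 16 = 7.06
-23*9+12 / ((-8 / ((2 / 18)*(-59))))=-1183 / 6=-197.17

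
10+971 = 981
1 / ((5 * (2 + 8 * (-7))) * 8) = -1 / 2160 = -0.00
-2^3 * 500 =-4000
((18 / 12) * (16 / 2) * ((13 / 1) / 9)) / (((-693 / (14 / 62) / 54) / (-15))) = 1560 / 341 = 4.57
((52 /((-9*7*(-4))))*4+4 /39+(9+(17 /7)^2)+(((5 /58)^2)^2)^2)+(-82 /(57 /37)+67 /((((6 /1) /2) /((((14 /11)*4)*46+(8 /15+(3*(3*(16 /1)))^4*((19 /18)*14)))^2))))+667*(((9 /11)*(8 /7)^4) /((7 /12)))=39153629316669315821956081933551129011600266507 /43421042372046565613587200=901720160957616512131.23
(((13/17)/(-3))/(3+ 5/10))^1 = -26/357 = -0.07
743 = 743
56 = 56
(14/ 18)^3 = 343/ 729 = 0.47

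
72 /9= 8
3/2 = 1.50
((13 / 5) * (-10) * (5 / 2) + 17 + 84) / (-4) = -9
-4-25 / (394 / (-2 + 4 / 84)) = -32071 / 8274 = -3.88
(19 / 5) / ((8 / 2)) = 19 / 20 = 0.95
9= 9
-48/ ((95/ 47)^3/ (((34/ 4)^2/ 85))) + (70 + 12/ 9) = 853851574/ 12860625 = 66.39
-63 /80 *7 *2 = -441 /40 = -11.02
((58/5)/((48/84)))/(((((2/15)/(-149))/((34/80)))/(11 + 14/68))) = -34572321/320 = -108038.50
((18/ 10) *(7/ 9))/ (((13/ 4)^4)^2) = 458752/ 4078653605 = 0.00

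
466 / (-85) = -466 / 85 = -5.48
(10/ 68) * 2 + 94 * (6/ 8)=2407/ 34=70.79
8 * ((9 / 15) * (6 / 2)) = 72 / 5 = 14.40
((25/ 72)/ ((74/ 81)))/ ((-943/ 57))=-12825/ 558256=-0.02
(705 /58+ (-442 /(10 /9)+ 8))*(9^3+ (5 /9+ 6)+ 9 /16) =-11608911517 /41760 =-277991.18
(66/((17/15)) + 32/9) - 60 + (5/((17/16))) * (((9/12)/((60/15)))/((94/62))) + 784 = 5654807/7191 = 786.37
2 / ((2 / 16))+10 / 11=186 / 11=16.91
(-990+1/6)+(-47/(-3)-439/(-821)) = -4796111/4926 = -973.63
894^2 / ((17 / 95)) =75927420 / 17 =4466318.82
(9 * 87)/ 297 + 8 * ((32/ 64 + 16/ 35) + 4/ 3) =24209/ 1155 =20.96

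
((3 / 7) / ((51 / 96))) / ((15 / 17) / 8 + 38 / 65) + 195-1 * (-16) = 9123131 / 43001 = 212.16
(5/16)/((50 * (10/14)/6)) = 21/400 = 0.05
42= 42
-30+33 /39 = -379 /13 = -29.15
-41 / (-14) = 41 / 14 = 2.93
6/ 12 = 1/ 2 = 0.50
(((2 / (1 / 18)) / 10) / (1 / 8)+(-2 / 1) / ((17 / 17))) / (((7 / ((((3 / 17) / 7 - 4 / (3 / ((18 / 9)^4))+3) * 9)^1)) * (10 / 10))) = -2627472 / 4165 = -630.85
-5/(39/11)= -55/39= -1.41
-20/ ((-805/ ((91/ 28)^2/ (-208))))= -13/ 10304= -0.00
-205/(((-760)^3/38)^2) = -41/26689740800000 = -0.00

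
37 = 37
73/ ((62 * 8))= 73/ 496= 0.15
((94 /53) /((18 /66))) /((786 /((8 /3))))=4136 /187461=0.02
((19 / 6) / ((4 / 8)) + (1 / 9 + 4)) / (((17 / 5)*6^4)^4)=29375 / 1060298642612846592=0.00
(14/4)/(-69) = -7/138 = -0.05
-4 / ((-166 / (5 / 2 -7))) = -9 / 83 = -0.11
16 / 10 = 8 / 5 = 1.60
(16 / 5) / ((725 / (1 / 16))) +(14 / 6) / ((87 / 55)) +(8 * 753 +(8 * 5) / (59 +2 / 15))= 174387040858 / 28938375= 6026.15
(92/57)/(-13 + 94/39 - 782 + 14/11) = -0.00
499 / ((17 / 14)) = 6986 / 17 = 410.94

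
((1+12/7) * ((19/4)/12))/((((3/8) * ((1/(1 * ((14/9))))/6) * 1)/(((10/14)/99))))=3610/18711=0.19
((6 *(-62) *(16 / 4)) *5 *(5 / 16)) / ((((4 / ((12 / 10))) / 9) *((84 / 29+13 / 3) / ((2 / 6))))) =-364095 / 1258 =-289.42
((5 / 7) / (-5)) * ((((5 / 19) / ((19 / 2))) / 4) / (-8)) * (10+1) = 55 / 40432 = 0.00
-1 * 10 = -10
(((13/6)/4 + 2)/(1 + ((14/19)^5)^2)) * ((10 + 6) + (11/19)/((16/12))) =39.89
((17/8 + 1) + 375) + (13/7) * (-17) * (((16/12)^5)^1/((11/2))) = 52979911/149688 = 353.94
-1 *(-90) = 90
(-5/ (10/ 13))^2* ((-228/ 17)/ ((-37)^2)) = -9633/ 23273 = -0.41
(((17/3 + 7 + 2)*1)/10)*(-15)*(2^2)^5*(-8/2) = 90112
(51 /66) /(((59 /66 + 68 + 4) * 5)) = 3 /1415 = 0.00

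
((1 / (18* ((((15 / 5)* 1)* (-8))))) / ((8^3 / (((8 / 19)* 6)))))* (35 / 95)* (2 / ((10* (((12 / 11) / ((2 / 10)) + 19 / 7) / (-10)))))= 539 / 523166976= 0.00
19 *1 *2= 38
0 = 0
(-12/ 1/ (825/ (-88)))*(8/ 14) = 128/ 175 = 0.73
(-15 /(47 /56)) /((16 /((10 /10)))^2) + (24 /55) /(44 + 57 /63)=-4687809 /78004960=-0.06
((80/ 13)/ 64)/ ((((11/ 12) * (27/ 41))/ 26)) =410/ 99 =4.14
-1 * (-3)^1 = 3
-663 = -663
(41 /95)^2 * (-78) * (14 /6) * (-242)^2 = -17917187288 /9025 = -1985283.91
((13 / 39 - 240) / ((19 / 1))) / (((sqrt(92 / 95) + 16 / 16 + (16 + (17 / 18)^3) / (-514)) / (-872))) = -9082101243197301120 / 28070100306913 + 3755911797273858048 * sqrt(2185) / 533331905831347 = 5636.93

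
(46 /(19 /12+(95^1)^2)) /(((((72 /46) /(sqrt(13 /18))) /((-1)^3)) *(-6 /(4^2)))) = 0.01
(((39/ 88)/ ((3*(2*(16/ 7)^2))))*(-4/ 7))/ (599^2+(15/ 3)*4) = -91/ 4041759744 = -0.00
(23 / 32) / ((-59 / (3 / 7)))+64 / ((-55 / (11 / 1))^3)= -854449 / 1652000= -0.52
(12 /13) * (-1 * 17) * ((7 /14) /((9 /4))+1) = -748 /39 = -19.18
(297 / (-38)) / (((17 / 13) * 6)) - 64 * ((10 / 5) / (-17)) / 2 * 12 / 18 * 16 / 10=3.02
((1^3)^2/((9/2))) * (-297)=-66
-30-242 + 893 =621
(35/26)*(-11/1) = -385/26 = -14.81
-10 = -10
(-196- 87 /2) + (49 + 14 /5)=-1877 /10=-187.70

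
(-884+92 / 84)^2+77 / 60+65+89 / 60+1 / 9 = 3437986151 / 4410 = 779588.70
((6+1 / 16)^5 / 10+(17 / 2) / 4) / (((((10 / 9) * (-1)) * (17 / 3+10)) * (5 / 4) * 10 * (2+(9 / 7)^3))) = -79733713944717 / 87169433600000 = -0.91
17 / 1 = 17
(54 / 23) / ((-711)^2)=2 / 430629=0.00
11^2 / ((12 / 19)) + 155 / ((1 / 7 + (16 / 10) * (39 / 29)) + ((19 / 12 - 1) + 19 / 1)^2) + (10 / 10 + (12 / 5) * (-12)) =555491544077 / 3383325060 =164.19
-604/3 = -201.33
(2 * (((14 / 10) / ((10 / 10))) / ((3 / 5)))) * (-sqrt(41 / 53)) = -14 * sqrt(2173) / 159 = -4.10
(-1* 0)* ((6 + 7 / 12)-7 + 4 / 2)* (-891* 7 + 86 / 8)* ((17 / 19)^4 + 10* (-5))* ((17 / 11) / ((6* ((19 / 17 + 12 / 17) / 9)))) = 0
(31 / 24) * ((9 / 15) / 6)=31 / 240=0.13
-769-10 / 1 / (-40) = -3075 / 4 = -768.75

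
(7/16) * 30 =105/8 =13.12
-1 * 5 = -5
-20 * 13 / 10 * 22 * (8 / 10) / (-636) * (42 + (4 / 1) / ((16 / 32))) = 5720 / 159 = 35.97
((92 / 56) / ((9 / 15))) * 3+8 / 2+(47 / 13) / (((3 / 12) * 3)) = 9301 / 546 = 17.03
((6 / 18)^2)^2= 1 / 81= 0.01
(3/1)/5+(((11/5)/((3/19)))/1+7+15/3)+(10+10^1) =698/15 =46.53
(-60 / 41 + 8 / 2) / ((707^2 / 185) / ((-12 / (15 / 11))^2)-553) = -7449728 / 1521643291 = -0.00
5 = 5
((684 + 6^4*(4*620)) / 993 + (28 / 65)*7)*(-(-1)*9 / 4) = 156865716 / 21515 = 7290.99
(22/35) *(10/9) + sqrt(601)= 44/63 + sqrt(601)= 25.21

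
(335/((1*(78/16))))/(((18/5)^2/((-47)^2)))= 37000750/3159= 11712.80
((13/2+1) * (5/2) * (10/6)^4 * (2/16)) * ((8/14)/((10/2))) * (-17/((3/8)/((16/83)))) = -850000/47061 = -18.06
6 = 6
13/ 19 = 0.68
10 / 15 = 2 / 3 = 0.67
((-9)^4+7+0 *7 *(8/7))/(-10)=-3284/5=-656.80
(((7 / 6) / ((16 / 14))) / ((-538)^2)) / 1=0.00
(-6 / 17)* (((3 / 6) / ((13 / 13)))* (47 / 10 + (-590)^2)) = -10443141 / 170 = -61430.24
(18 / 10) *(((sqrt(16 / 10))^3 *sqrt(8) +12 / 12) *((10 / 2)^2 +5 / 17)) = 774 / 17 +49536 *sqrt(5) / 425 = 306.15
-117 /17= -6.88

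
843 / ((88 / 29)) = 24447 / 88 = 277.81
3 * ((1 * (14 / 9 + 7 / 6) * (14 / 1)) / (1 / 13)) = 4459 / 3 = 1486.33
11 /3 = 3.67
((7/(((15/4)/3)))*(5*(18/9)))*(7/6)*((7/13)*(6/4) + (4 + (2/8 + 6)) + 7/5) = 158711/195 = 813.90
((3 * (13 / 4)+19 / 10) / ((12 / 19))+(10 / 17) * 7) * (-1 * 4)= -92059 / 1020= -90.25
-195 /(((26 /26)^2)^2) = -195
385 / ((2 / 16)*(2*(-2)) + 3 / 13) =-1430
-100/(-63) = 100/63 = 1.59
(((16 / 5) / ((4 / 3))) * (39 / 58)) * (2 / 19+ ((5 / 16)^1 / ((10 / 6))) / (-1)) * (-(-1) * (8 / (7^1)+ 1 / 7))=-5265 / 30856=-0.17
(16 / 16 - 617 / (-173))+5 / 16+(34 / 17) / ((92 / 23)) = 14889 / 2768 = 5.38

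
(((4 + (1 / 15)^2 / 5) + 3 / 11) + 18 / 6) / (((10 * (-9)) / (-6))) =90011 / 185625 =0.48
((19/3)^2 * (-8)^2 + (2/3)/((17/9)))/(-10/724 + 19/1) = 142201564/1051569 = 135.23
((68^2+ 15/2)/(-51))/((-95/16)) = 74104/4845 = 15.29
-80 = -80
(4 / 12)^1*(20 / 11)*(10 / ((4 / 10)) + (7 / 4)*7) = 745 / 33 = 22.58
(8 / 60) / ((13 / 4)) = 0.04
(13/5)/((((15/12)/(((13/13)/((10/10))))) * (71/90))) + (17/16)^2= 342211/90880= 3.77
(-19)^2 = 361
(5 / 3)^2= 25 / 9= 2.78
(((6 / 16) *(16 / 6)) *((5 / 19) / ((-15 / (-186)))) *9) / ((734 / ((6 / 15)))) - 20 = -696742 / 34865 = -19.98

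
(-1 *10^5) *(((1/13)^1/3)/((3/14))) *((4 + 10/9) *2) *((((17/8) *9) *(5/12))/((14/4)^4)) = -782000000/120393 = -6495.39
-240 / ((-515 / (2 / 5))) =96 / 515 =0.19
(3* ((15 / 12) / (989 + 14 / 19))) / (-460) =-0.00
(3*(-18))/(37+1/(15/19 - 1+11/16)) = -7830/5669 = -1.38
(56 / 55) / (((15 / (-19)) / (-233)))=247912 / 825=300.50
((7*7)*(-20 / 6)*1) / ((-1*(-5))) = -98 / 3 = -32.67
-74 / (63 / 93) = -2294 / 21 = -109.24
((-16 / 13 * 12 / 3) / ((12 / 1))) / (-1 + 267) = -8 / 5187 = -0.00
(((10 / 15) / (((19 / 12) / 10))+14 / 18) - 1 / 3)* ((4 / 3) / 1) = 3184 / 513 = 6.21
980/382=490/191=2.57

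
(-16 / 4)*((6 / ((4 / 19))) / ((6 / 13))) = -247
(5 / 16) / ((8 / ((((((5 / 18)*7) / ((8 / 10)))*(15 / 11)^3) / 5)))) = 65625 / 1362944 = 0.05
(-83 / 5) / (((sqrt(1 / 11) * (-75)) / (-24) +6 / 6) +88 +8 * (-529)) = 3320 * sqrt(11) / 12083771471 +242083776 / 60418857355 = 0.00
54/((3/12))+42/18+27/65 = 42656/195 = 218.75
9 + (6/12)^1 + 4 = 27/2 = 13.50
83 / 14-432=-5965 / 14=-426.07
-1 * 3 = -3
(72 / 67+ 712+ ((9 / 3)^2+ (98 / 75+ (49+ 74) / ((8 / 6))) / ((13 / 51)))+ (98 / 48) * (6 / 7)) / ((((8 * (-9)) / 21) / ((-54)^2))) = -6216071463 / 6700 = -927771.86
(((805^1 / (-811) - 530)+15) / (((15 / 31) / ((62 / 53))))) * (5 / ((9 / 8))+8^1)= -6005435072 / 386847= -15524.06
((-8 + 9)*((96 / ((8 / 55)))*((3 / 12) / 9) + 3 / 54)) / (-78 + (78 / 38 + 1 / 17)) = -106913 / 441216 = -0.24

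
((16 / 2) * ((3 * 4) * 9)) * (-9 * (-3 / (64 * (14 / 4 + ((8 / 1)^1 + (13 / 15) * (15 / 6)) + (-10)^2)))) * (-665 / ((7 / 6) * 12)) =-207765 / 1364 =-152.32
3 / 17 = 0.18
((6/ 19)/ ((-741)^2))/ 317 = 2/ 1102371621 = 0.00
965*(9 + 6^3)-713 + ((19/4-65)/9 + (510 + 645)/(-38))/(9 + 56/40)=7697215171/35568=216408.43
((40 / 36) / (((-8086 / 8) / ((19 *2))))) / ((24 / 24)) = -1520 / 36387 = -0.04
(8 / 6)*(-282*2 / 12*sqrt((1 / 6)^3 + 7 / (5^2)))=-47*sqrt(9222) / 135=-33.43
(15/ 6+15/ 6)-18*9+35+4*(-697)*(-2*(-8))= -44730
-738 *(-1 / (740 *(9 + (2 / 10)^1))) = 369 / 3404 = 0.11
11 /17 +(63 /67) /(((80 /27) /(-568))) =-179.61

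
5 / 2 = 2.50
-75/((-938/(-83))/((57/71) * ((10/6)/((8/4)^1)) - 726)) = 641156325/133196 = 4813.63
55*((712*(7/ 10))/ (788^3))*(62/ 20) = 212443/ 1223259680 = 0.00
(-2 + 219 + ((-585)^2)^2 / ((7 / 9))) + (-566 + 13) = 1054061553273 / 7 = 150580221896.14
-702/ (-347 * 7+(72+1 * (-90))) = 702/ 2447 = 0.29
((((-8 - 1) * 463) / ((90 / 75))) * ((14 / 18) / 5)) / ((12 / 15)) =-16205 / 24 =-675.21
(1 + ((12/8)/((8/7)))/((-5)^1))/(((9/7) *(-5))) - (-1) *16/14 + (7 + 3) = 277909/25200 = 11.03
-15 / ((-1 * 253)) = 15 / 253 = 0.06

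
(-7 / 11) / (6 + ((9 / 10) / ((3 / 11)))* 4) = -35 / 1056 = -0.03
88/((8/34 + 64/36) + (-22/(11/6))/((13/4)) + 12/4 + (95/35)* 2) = 1225224/93971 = 13.04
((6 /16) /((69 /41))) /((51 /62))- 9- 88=-453853 /4692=-96.73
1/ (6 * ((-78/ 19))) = -19/ 468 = -0.04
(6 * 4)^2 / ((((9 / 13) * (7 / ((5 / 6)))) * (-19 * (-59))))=0.09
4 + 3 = 7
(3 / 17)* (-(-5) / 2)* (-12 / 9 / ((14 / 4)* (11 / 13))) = -260 / 1309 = -0.20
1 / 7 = 0.14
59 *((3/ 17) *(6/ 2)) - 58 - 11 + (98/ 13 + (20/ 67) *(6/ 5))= -442256/ 14807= -29.87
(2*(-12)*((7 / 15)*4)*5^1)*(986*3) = -662592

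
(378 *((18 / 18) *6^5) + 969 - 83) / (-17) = -2940214 / 17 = -172953.76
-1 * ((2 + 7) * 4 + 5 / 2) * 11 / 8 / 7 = -121 / 16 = -7.56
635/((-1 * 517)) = -1.23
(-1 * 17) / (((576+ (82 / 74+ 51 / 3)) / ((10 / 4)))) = -3145 / 43964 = -0.07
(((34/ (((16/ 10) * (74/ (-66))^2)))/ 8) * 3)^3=21414314694477375/ 84073722970112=254.71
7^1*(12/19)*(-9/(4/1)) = -189/19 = -9.95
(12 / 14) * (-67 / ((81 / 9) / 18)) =-804 / 7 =-114.86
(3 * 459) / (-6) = -459 / 2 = -229.50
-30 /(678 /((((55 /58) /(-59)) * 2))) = 275 /193343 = 0.00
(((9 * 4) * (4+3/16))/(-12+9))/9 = -67/12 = -5.58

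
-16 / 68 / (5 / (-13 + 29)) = -64 / 85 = -0.75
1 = 1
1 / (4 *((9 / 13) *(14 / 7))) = 0.18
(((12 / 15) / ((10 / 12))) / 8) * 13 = 39 / 25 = 1.56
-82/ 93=-0.88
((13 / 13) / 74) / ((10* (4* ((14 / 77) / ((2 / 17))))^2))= 121 / 3421760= 0.00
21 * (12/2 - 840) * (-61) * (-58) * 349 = -21625621668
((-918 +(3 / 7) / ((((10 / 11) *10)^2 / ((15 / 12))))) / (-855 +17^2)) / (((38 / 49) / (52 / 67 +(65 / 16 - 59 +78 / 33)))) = -219798132903741 / 2028978688000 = -108.33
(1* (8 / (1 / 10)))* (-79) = -6320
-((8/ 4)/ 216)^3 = -1/ 1259712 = -0.00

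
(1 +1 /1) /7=2 /7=0.29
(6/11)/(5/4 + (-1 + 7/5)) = 40/121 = 0.33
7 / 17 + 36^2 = 22039 / 17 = 1296.41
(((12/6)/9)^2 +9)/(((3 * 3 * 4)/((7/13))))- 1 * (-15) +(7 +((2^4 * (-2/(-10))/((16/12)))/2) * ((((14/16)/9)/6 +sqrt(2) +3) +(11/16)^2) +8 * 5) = 6 * sqrt(2)/5 +80452283/1213056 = 68.02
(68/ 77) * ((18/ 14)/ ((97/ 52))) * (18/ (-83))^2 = 10310976/ 360177587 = 0.03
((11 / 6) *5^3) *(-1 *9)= -4125 / 2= -2062.50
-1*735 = -735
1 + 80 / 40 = 3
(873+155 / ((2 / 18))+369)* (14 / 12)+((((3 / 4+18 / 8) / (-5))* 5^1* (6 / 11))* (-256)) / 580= 9816339 / 3190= 3077.22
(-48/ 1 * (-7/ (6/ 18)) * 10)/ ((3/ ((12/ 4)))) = 10080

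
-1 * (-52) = 52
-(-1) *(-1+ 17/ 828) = -0.98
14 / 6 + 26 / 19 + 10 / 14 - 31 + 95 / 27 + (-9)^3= -2700667 / 3591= -752.07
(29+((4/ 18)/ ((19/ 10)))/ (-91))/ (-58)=-451249/ 902538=-0.50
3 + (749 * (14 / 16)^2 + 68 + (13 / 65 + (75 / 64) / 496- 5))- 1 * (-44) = 108509799 / 158720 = 683.66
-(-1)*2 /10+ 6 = 31 /5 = 6.20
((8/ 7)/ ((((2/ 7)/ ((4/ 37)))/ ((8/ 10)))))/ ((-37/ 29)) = -1856/ 6845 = -0.27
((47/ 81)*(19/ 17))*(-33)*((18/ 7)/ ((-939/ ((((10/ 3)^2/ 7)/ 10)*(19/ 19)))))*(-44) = -8644240/ 21119049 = -0.41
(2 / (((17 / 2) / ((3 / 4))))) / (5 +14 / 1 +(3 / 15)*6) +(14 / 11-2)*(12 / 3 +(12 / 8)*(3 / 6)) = -65081 / 18887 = -3.45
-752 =-752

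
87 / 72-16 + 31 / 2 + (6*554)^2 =265175441 / 24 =11048976.71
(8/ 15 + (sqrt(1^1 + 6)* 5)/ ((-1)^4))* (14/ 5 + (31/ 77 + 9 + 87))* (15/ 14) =152772/ 2695 + 572895* sqrt(7)/ 1078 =1462.75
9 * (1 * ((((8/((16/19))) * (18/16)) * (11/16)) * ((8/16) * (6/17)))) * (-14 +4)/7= -253935/15232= -16.67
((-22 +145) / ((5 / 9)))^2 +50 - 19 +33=1227049 / 25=49081.96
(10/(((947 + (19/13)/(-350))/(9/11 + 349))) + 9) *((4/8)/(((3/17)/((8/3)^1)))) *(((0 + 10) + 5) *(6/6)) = 204563811460/142191423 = 1438.65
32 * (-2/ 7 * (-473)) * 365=11049280/ 7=1578468.57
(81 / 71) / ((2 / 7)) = 567 / 142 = 3.99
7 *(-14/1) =-98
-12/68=-3/17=-0.18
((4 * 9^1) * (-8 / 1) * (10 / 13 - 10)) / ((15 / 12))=27648 / 13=2126.77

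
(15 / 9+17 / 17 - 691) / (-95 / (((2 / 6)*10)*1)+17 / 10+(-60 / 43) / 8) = 126850 / 4971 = 25.52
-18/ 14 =-1.29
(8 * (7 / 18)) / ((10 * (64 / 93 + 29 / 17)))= 7378 / 56775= 0.13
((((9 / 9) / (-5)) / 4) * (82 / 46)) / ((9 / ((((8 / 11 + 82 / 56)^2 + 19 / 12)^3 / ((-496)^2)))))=-246145591142917522799 / 23476413875241176656773120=-0.00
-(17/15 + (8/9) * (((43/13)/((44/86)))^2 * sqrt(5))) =-6837602 * sqrt(5)/184041 - 17/15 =-84.21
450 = 450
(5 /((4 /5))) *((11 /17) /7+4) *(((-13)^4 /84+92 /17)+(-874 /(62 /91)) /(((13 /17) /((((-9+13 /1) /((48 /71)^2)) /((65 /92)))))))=-1718061800560685 /3287164608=-522657.67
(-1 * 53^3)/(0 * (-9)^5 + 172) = -148877/172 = -865.56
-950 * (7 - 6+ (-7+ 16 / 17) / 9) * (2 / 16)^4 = -11875 / 156672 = -0.08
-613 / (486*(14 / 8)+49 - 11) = -1226 / 1777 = -0.69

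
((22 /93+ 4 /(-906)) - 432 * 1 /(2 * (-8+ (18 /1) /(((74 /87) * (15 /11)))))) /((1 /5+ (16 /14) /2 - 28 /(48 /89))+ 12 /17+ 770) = -1324764215600 /33452716099673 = -0.04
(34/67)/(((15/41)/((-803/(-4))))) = 559691/2010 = 278.45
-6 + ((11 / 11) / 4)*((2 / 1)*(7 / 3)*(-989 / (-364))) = -883 / 312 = -2.83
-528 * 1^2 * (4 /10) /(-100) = 264 /125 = 2.11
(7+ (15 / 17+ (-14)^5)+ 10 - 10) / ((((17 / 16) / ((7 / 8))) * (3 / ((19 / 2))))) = -1216002242 / 867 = -1402540.07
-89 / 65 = -1.37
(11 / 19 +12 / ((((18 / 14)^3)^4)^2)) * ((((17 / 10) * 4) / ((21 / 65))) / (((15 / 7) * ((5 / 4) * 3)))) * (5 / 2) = 271420824275574735955557572 / 68200308830725995933173655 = 3.98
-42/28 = -1.50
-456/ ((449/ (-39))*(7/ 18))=320112/ 3143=101.85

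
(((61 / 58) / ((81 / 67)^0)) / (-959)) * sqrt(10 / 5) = -61 * sqrt(2) / 55622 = -0.00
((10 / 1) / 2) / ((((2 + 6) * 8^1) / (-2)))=-5 / 32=-0.16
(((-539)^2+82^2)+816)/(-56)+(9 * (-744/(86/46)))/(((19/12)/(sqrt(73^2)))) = -7798532285/45752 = -170452.27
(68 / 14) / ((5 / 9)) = 306 / 35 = 8.74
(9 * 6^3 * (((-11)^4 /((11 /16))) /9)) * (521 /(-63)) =-266285184 /7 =-38040740.57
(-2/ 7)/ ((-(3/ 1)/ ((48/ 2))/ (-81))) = -1296/ 7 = -185.14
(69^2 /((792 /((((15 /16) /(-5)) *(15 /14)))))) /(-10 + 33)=-1035 /19712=-0.05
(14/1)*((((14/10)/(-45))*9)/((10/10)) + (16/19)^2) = 54222/9025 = 6.01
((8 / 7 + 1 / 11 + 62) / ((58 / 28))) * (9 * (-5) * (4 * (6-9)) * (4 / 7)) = 21034080 / 2233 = 9419.65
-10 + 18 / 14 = -61 / 7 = -8.71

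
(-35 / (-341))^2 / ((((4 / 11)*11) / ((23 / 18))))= 28175 / 8372232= 0.00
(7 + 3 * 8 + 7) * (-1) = -38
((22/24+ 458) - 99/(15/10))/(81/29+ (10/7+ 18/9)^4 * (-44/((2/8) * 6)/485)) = -159225856475/2254889988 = -70.61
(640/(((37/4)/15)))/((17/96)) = 3686400/629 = 5860.73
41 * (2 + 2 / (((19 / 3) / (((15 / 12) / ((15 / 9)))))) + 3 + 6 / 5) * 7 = 351001 / 190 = 1847.37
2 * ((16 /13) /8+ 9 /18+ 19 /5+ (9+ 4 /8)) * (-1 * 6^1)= -10884 /65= -167.45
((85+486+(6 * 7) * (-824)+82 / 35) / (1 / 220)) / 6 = -1247937.43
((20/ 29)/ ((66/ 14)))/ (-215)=-28/ 41151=-0.00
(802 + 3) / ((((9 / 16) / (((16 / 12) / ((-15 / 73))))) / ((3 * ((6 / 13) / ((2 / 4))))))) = -3008768 / 117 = -25715.97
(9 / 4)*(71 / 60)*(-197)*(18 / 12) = -125883 / 160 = -786.77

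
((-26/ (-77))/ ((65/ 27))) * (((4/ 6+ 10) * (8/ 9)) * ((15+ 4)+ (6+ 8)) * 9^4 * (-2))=-20155392/ 35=-575868.34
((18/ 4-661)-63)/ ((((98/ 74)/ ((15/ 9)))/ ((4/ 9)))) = -532430/ 1323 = -402.44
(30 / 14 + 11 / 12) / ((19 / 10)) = 1285 / 798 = 1.61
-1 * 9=-9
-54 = -54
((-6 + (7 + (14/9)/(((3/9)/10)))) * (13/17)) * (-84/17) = -52052/289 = -180.11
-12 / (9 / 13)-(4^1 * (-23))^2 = -25444 / 3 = -8481.33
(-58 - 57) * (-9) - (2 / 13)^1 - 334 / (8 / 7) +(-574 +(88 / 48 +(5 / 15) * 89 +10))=10925 / 52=210.10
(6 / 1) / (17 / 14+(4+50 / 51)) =4284 / 4423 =0.97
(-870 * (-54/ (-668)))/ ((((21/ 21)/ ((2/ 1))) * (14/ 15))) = -176175/ 1169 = -150.71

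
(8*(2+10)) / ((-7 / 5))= -480 / 7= -68.57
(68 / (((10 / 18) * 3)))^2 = 41616 / 25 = 1664.64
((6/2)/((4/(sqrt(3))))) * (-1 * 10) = -15 * sqrt(3)/2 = -12.99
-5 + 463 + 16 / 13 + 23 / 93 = 555509 / 1209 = 459.48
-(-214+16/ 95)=20314/ 95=213.83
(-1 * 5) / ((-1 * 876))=5 / 876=0.01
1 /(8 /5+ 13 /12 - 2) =60 /41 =1.46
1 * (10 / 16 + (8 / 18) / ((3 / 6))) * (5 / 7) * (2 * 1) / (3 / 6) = 545 / 126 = 4.33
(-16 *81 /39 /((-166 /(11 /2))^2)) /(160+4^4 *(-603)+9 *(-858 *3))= 3267 /15885083318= 0.00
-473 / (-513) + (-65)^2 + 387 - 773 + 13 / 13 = 1970393 / 513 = 3840.92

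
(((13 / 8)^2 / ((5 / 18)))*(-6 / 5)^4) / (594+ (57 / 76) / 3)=246402 / 7428125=0.03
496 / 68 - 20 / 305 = 7496 / 1037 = 7.23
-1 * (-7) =7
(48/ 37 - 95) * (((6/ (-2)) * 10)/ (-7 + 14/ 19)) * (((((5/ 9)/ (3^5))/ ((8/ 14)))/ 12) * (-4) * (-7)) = -11527775/ 2751246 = -4.19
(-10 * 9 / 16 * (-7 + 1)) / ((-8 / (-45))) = 6075 / 32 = 189.84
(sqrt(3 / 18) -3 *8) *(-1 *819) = 19656 -273 *sqrt(6) / 2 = 19321.64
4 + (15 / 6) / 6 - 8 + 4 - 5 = -55 / 12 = -4.58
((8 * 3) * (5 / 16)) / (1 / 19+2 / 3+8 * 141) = 855 / 128674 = 0.01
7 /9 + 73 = 664 /9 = 73.78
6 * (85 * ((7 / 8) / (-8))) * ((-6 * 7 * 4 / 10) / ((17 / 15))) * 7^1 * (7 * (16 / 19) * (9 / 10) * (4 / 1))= 2333772 / 19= 122830.11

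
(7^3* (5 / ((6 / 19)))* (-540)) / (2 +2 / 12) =-17595900 / 13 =-1353530.77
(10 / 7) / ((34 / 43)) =215 / 119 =1.81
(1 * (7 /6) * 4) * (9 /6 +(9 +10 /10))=161 /3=53.67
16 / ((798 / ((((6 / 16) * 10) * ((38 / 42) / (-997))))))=-10 / 146559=-0.00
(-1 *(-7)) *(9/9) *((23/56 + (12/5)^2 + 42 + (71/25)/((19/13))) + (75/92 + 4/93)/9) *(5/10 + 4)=25710972229/16256400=1581.59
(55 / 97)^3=166375 / 912673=0.18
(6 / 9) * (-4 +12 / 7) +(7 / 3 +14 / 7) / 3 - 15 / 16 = -1025 / 1008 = -1.02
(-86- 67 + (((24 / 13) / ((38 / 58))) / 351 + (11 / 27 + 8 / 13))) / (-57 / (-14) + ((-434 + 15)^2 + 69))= -184453808 / 213177259269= -0.00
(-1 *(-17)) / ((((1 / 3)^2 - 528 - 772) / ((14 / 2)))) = -1071 / 11699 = -0.09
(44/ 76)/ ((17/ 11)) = 121/ 323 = 0.37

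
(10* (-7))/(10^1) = -7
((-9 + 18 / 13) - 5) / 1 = -164 / 13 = -12.62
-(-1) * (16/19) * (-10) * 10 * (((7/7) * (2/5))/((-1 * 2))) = 320/19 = 16.84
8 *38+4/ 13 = 3956/ 13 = 304.31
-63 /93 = -0.68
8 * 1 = 8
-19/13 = -1.46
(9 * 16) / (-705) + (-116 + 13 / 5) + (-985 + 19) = -253707 / 235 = -1079.60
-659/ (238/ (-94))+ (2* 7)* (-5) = 190.28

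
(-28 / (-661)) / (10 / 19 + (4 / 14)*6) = 1862 / 98489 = 0.02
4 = 4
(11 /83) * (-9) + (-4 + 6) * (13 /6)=782 /249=3.14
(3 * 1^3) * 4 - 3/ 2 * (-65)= 219/ 2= 109.50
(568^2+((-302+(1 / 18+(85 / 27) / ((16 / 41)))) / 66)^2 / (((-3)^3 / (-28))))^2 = 3134490594991353333679028906209 / 30110521343041142784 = 104099512568.41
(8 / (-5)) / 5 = -8 / 25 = -0.32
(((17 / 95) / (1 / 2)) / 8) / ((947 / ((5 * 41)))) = 697 / 71972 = 0.01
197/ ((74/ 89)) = 17533/ 74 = 236.93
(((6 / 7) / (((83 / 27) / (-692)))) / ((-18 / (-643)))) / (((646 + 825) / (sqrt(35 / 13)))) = -4004604 * sqrt(455) / 11110463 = -7.69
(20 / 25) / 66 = 2 / 165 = 0.01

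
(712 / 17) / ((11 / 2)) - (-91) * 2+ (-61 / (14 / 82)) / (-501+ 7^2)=190.41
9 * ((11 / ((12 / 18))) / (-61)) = -297 / 122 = -2.43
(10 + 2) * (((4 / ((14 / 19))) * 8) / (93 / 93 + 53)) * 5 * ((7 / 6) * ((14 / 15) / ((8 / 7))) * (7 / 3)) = 26068 / 243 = 107.28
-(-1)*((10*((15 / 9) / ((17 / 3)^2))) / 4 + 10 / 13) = 6755 / 7514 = 0.90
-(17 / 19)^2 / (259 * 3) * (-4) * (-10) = -11560 / 280497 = -0.04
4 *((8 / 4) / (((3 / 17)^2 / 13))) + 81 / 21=210635 / 63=3343.41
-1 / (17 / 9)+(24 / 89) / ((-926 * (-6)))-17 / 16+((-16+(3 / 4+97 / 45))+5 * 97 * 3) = 726456317353 / 504373680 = 1440.31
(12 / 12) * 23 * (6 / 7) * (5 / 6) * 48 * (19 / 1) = 104880 / 7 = 14982.86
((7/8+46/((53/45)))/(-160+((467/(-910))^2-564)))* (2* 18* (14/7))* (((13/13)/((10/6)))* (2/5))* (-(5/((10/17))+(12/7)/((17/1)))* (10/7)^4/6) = 351429655980000/61739200376791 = 5.69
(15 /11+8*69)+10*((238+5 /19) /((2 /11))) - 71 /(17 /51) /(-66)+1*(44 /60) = 85659473 /6270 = 13661.80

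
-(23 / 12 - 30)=337 / 12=28.08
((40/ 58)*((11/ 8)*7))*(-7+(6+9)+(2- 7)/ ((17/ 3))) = 46585/ 986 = 47.25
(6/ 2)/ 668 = 3/ 668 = 0.00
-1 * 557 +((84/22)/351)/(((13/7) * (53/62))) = -493909775/886743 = -556.99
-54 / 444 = -9 / 74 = -0.12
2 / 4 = 1 / 2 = 0.50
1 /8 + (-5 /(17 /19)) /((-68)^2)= 9731 /78608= 0.12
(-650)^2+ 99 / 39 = 5492533 / 13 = 422502.54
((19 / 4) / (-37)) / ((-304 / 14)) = 7 / 1184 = 0.01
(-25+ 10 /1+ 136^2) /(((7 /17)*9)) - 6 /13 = 4986.47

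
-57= -57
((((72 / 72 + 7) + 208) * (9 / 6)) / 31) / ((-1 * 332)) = -81 / 2573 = -0.03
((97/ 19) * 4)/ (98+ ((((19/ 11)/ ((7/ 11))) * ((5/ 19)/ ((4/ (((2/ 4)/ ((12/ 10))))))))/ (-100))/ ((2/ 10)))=521472/ 2502433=0.21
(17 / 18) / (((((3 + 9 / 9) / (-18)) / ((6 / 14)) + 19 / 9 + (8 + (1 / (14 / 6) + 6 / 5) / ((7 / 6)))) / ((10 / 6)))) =20825 / 145378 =0.14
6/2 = 3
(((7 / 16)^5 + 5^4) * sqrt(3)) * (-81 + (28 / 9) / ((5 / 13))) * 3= -2150291303767 * sqrt(3) / 15728640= -236791.85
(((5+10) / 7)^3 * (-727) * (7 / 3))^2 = 668919515625 / 2401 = 278600381.35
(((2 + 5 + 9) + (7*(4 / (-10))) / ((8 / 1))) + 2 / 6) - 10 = 359 / 60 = 5.98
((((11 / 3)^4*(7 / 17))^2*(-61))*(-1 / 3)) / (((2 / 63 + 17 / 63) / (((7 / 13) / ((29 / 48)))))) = 502323457122256 / 1509108003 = 332861.17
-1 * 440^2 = -193600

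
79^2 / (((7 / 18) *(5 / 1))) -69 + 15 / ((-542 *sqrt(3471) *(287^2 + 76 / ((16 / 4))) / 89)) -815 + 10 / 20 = 162831 / 70 -5 *sqrt(3471) / 580505848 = 2326.16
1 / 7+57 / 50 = 1.28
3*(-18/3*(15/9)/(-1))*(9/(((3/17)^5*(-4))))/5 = -1419857/18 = -78880.94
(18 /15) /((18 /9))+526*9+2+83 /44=1042467 /220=4738.49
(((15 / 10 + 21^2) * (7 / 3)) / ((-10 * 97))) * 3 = -1239 / 388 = -3.19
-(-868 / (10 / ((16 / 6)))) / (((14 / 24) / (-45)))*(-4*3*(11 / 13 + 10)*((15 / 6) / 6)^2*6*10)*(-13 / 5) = -62942400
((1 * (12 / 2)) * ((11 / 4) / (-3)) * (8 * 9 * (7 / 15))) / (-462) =2 / 5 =0.40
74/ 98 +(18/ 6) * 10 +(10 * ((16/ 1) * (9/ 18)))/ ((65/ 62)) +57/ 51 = 1171486/ 10829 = 108.18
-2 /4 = -1 /2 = -0.50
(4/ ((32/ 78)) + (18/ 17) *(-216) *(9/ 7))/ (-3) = 45109/ 476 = 94.77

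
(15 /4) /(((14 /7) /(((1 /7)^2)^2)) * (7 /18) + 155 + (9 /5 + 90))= 675 /380564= 0.00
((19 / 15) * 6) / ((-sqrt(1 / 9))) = -114 / 5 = -22.80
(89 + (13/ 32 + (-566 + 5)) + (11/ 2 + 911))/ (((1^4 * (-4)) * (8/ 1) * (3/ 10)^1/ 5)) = -355925/ 1536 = -231.72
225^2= 50625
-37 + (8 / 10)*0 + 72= 35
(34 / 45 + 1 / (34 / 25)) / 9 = 2281 / 13770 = 0.17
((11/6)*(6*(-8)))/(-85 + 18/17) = 1496/1427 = 1.05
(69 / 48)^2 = 529 / 256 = 2.07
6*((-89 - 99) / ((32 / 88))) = -3102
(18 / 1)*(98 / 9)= 196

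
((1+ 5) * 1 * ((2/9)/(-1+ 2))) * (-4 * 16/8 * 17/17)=-32/3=-10.67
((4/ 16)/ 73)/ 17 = 1/ 4964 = 0.00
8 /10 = 4 /5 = 0.80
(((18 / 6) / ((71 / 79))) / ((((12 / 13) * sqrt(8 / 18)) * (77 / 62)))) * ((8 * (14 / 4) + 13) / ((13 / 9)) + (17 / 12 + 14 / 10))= 59601313 / 437360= 136.28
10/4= 5/2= 2.50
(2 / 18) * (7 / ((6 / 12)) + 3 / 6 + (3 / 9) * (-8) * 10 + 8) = -25 / 54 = -0.46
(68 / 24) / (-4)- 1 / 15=-31 / 40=-0.78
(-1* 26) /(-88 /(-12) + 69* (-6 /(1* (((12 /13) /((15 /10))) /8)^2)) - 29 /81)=2106 /5666681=0.00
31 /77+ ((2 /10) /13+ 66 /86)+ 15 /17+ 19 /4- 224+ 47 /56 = -216.34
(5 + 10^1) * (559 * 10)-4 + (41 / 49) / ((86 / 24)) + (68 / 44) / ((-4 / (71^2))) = 81898.57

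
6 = 6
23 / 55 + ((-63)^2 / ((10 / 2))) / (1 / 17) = 742226 / 55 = 13495.02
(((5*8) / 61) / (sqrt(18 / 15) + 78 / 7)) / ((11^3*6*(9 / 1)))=9100 / 11006820297- 490*sqrt(30) / 33020460891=0.00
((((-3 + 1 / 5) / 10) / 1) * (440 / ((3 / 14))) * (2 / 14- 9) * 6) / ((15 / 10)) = 305536 / 15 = 20369.07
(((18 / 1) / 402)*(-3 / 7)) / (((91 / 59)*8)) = -531 / 341432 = -0.00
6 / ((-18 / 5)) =-5 / 3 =-1.67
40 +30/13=550/13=42.31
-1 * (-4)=4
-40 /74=-20 /37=-0.54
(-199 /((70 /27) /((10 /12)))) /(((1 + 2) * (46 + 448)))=-597 /13832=-0.04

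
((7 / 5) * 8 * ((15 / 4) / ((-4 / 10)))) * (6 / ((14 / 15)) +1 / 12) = -2735 / 4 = -683.75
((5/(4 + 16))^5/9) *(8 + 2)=5/4608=0.00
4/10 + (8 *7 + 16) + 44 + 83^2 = 35027/5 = 7005.40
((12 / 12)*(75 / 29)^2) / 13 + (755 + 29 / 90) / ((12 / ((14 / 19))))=5260213349 / 112172580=46.89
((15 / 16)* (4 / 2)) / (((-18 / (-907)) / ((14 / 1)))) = 31745 / 24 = 1322.71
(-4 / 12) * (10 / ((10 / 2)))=-0.67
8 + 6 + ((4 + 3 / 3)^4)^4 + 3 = 152587890642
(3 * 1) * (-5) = -15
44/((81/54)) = 88/3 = 29.33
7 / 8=0.88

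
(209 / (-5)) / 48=-209 / 240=-0.87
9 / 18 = 1 / 2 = 0.50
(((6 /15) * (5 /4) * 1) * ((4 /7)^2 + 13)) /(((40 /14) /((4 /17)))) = 653 /1190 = 0.55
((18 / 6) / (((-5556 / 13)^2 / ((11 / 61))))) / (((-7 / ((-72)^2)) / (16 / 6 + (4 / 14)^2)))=-27037296 / 4485242587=-0.01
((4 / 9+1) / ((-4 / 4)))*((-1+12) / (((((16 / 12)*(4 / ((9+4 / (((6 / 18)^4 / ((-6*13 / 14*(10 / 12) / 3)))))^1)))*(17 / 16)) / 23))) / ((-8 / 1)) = -3779061 / 952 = -3969.60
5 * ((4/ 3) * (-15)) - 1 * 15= -115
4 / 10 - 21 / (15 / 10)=-68 / 5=-13.60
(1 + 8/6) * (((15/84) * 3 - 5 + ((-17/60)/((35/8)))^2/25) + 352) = 9578957749/11812500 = 810.92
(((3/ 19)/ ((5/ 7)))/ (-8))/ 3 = -0.01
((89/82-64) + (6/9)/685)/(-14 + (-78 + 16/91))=964743871/1408069560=0.69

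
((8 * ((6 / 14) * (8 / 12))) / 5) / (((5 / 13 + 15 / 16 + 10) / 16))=53248 / 82425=0.65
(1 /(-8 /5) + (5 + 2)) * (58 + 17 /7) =385.23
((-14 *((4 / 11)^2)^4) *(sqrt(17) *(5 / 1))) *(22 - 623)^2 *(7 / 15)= -2319823536128 *sqrt(17) / 643076643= -14873.62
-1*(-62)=62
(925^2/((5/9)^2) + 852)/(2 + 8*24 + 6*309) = 1354.04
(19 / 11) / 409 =0.00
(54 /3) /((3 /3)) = 18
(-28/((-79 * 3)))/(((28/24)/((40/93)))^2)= 25600/1594299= 0.02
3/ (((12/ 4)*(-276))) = -1/ 276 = -0.00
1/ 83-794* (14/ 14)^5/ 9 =-65893/ 747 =-88.21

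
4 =4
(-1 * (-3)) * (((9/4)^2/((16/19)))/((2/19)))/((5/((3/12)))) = 87723/10240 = 8.57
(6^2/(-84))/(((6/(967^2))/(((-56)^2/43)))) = -209459936/43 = -4871161.30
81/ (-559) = -81/ 559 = -0.14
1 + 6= 7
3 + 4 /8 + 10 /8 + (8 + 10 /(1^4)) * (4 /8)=55 /4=13.75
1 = 1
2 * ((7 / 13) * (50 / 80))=35 / 52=0.67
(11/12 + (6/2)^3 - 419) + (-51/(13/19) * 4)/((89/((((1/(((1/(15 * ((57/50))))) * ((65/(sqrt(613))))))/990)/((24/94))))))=-4693/12 - 288439 * sqrt(613)/82725500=-391.17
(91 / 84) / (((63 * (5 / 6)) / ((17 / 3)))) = 221 / 1890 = 0.12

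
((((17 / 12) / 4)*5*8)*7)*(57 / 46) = 11305 / 92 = 122.88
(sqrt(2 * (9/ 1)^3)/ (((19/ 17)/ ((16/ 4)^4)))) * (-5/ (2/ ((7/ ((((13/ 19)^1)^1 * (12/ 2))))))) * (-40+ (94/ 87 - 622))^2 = -125902000000000 * sqrt(2)/ 10933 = -16285769315.82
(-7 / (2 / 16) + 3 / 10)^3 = -172808693 / 1000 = -172808.69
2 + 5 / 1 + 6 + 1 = 14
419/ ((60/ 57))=7961/ 20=398.05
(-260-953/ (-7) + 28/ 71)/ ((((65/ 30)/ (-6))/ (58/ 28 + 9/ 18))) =39761928/ 45227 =879.16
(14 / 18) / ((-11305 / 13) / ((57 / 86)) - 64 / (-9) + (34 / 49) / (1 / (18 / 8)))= -8918 / 14944543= -0.00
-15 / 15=-1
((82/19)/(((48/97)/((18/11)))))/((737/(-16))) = -47724/154033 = -0.31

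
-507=-507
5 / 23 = 0.22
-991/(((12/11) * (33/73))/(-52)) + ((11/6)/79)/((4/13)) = 104495.52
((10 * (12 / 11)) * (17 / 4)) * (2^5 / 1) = 16320 / 11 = 1483.64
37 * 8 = 296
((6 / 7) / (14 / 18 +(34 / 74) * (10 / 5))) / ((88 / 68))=16983 / 43505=0.39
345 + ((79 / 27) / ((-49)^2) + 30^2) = 80709694 / 64827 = 1245.00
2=2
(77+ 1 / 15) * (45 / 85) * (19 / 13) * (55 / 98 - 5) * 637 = -168606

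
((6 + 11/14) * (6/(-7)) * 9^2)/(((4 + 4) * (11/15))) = -346275/4312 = -80.30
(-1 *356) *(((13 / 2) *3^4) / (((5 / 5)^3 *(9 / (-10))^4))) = -23140000 / 81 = -285679.01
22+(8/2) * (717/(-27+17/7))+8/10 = -20193/215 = -93.92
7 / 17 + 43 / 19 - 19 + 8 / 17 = -5121 / 323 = -15.85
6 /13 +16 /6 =3.13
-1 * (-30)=30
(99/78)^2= 1089/676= 1.61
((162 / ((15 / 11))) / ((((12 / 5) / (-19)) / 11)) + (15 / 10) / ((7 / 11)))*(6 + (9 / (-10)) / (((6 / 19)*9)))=-4114847 / 70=-58783.53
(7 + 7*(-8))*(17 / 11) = -833 / 11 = -75.73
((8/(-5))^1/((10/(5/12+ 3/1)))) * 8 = -328/75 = -4.37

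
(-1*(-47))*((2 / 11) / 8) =47 / 44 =1.07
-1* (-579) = 579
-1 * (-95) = 95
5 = 5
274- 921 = -647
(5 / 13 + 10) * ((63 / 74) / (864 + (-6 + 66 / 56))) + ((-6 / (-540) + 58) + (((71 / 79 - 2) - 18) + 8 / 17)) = 8397093461 / 213174390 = 39.39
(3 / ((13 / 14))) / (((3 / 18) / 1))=19.38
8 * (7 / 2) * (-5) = -140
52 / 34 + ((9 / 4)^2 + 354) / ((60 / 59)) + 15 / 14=355.68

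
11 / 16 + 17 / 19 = 481 / 304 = 1.58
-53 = -53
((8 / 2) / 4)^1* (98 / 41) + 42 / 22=1939 / 451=4.30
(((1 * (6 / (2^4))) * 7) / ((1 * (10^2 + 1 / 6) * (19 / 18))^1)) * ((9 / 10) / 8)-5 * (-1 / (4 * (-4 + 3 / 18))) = -13585431 / 42021920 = -0.32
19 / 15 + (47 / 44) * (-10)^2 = 17834 / 165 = 108.08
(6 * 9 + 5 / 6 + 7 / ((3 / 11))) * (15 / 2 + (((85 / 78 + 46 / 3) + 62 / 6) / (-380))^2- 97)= -12658471024591 / 1757059200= -7204.35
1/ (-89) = -1/ 89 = -0.01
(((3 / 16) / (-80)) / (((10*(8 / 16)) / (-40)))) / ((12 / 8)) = 1 / 80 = 0.01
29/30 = 0.97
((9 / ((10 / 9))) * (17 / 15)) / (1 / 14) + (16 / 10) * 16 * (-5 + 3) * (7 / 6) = 5159 / 75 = 68.79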